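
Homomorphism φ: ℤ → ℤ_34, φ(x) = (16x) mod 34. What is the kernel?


Kernel = preimage of identity
ker(φ) = {x ∈ ℤ : 16x ≡ 0 (mod 34)}. gcd(16,34) = 2, so 16x ≡ 0 (mod 34) ⟺ x ≡ 0 (mod 34/2 = 17). Hence ker(φ) = 17ℤ

ker(φ) = 17ℤ


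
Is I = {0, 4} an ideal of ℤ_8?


Check ideal conditions for I = {0, 4} in ℤ_8:
(1) I is an additive subgroup? Yes
(2) For r ∈ ℤ_8 and a ∈ I: r·a ∈ I? Yes

Yes, I is an ideal of ℤ_8


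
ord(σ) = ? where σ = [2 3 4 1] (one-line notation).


Cycle decomposition: (1 2 3 4)
Cycle lengths: 4
Order = lcm(4) = 4

ord(σ) = 4


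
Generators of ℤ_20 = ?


g generates ℤ_n iff gcd(g,n) = 1
Prime factors of 20: 2, 5
Generators are g ∈ {1,...,19} not divisible by any of these primes.
Generators: {1, 3, 7, 9, 11, 13, 17, 19}
Number of generators = φ(20) = 8

Generators of ℤ_20 = {1, 3, 7, 9, 11, 13, 17, 19}


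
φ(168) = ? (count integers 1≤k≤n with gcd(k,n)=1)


Factor n: 168 = 2^3 × 3 × 7
φ(n) = n · ∏(1 - 1/p) over distinct primes p | n
φ(168) = 168 · (1 - 1/2) · (1 - 1/3) · (1 - 1/7) = 48

φ(168) = 48


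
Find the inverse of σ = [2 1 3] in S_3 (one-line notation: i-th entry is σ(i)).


To find σ⁻¹, swap domain and range:
σ(1) = 2 → σ⁻¹(2) = 1
σ(2) = 1 → σ⁻¹(1) = 2
σ(3) = 3 → σ⁻¹(3) = 3

σ⁻¹ = [2 1 3]


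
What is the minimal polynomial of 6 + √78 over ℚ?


Let α = 6 + √78. Then α - 6 = √78, so (α - 6)² = 78, giving α² - 12α - 42 = 0. Degree 2 and α ∉ ℚ, so this is the minimal polynomial.

Minimal polynomial: x² - 12x - 42


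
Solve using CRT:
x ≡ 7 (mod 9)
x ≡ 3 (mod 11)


m₁ = 9, m₂ = 11, gcd = 1, so CRT applies. M = m₁·m₂ = 99
Let M₁ = M/m₁ = 11, M₂ = M/m₂ = 9
Find y₁ ≡ M₁⁻¹ (mod m₁): 11⁻¹ ≡ 5 (mod 9)
Find y₂ ≡ M₂⁻¹ (mod m₂): 9⁻¹ ≡ 5 (mod 11)
x = a₁·M₁·y₁ + a₂·M₂·y₂ = 7·11·5 + 3·9·5 = 520
Reduce mod 99: x ≡ 25
Check: 25 mod 9 = 7 ✓, 25 mod 11 = 3 ✓

x ≡ 25 (mod 99)


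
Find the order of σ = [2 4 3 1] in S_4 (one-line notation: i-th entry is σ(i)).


Cycle decomposition: (1 2 4)
Cycle lengths: 3
Order = lcm(3) = 3

ord(σ) = 3


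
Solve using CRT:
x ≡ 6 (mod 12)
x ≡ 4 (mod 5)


m₁ = 12, m₂ = 5, gcd = 1, so CRT applies. M = m₁·m₂ = 60
Let M₁ = M/m₁ = 5, M₂ = M/m₂ = 12
Find y₁ ≡ M₁⁻¹ (mod m₁): 5⁻¹ ≡ 5 (mod 12)
Find y₂ ≡ M₂⁻¹ (mod m₂): 12⁻¹ ≡ 3 (mod 5)
x = a₁·M₁·y₁ + a₂·M₂·y₂ = 6·5·5 + 4·12·3 = 294
Reduce mod 60: x ≡ 54
Check: 54 mod 12 = 6 ✓, 54 mod 5 = 4 ✓

x ≡ 54 (mod 60)


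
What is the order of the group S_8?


|S_n| = n! (number of permutations of n symbols)
|S_8| = 8! = 40320

|S_8| = 40320


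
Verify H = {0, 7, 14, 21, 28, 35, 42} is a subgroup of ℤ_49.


Subgroup test for H = {0, 7, 14, 21, 28, 35, 42} in (ℤ_49, +):
(1) 0 ∈ H? Yes
(2) Closure: for all a,b ∈ H, (a+b) mod 49 ∈ H? Yes
(3) Inverses: for all a ∈ H, -a mod 49 ∈ H? Yes

Yes, H is a subgroup of ℤ_49


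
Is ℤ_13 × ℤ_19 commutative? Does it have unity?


Direct product ring; commutative with unity (1,1); but (1,0)·(0,1) = (0,0) gives zero divisors, so not an integral domain
Commutative: Yes
Integral domain: No
Has unity: Yes

ℤ_13 × ℤ_19: Commutative=Yes, Unity=Yes


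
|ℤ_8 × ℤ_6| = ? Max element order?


|ℤ_8 × ℤ_6| = 8 × 6 = 48
Max element order = lcm(8,6) = 24
Cyclic? No (gcd=2)

|ℤ_8×ℤ_6| = 48, max element order = 24


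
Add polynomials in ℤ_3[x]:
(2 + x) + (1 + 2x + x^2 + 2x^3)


Add coefficients mod 3:
x^0: 2 + 1 = 0 (mod 3)
x^1: 1 + 2 = 0 (mod 3)
x^2: 0 + 1 = 1 (mod 3)
x^3: 0 + 2 = 2 (mod 3)
Result: x^2 + 2x^3

f + g = x^2 + 2x^3


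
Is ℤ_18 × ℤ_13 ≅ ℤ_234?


Comparing ℤ_18 × ℤ_13 and ℤ_234:
gcd(18,13) = 1, so ℤ_18 × ℤ_13 ≅ ℤ_234 (CRT)

Yes, ℤ_18 × ℤ_13 ≅ ℤ_234


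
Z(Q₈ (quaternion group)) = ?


Z(G) = {g ∈ G | gx = xg for all x ∈ G}
In Q₈ = {±1, ±i, ±j, ±k}, only ±1 commute with every element

Z(Q₈ (quaternion group)) = {1, -1}


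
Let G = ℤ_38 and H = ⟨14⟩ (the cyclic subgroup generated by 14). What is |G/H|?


|⟨14⟩| = n / gcd(14, 38) = 38 / 2 = 19
H is normal (ℤ_38 is abelian).
|G/H| = |G| / |H| = 38 / 19 = 2

|G/H| = 2


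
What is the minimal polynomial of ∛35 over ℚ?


∛35 satisfies x³ - 35 = 0, irreducible over ℚ (no rational root; 35 is not a perfect cube)

Minimal polynomial: x³ - 35


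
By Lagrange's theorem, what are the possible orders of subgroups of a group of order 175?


Lagrange's theorem: |H| divides |G|
|G| = 175
Divisors of 175: 1, 5, 7, 25, 35, 175

Possible subgroup orders: {1, 5, 7, 25, 35, 175}


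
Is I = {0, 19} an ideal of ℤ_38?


Check ideal conditions for I = {0, 19} in ℤ_38:
(1) I is an additive subgroup? Yes
(2) For r ∈ ℤ_38 and a ∈ I: r·a ∈ I? Yes

Yes, I is an ideal of ℤ_38


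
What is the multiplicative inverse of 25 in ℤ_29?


Use the extended Euclidean algorithm to write 1 = 25·s + 29·t; then s mod 29 is the inverse.
Euclidean algorithm:
  25 = 0·29 + 25
  29 = 1·25 + 4
  25 = 6·4 + 1
  4 = 4·1 + 0
gcd(25,29) = 1
Back-substitution gives: 25·(7) + 29·(-6) = 1
So 25⁻¹ ≡ 7 ≡ 7 (mod 29)
Check: 25 × 7 = 175 ≡ 1 (mod 29) ✓

25⁻¹ ≡ 7 (mod 29)


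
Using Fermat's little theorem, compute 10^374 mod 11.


Fermat's little theorem: if p is prime and gcd(a,p)=1, then a^(p-1) ≡ 1 (mod p)
p = 11 is prime, gcd(10,11) = 1
Reduce exponent: 374 mod 10 = 4
So 10^374 ≡ 10^4 (mod 11)
10^4 mod 11 = 1

10^374 ≡ 1 (mod 11)


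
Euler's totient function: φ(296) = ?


Factor n: 296 = 2^3 × 37
φ(n) = n · ∏(1 - 1/p) over distinct primes p | n
φ(296) = 296 · (1 - 1/2) · (1 - 1/37) = 144

φ(296) = 144


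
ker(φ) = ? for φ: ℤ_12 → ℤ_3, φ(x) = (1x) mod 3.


Kernel = preimage of identity
ker(φ) = {x ∈ ℤ_12 : 1x ≡ 0 (mod 3)}. Since 3 | 12, φ is well-defined. The kernel is the cyclic subgroup ⟨3⟩ of ℤ_12 (order 4), i.e. {0, 3, 6, 9}

ker(φ) = {0, 3, 6, 9}


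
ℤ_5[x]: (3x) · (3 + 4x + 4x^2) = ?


Expand and collect like terms; reduce coefficients mod 5:
x^0: 0·3 = 0 ≡ 0 (mod 5)
x^1: 0·4 + 3·3 = 9 ≡ 4 (mod 5)
x^2: 0·4 + 3·4 = 12 ≡ 2 (mod 5)
x^3: 3·4 = 12 ≡ 2 (mod 5)
Result: 4x + 2x^2 + 2x^3

f · g = 4x + 2x^2 + 2x^3


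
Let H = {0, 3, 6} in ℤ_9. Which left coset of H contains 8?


8 + H = {8 + h (mod 9) : h ∈ H}
8+0=8, 8+3=2, 8+6=5
8 + H = {2, 5, 8} = 2 + H

8 + H = {2, 5, 8}


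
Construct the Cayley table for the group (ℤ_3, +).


Elements: {0, 1, 2}
Operation: addition mod 3
Entry (a, b) = (a + b) mod 3

Cayley table:
  | 0 | 1 | 2
0 | 0 | 1 | 2
1 | 1 | 2 | 0
2 | 2 | 0 | 1


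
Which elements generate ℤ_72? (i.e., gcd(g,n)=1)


g generates ℤ_n iff gcd(g,n) = 1
Prime factors of 72: 2, 3
Generators are g ∈ {1,...,71} not divisible by any of these primes.
Generators: {1, 5, 7, 11, 13, 17, 19, 23, 25, 29, 31, 35, 37, 41, 43, 47, 49, 53, 55, 59, 61, 65, 67, 71}
Number of generators = φ(72) = 24

Generators of ℤ_72 = {1, 5, 7, 11, 13, 17, 19, 23, 25, 29, 31, 35, 37, 41, 43, 47, 49, 53, 55, 59, 61, 65, 67, 71}


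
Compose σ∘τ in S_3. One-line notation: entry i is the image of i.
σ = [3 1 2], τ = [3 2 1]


σ∘τ: apply τ first, then σ
1 →τ 3 →σ 2
2 →τ 2 →σ 1
3 →τ 1 →σ 3

σ∘τ = [2 1 3]


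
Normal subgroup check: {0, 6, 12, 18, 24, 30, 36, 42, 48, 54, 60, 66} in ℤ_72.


H = {0, 6, 12, 18, 24, 30, 36, 42, 48, 54, 60, 66} in ℤ_72
ℤ_72 is abelian; every subgroup of an abelian group is normal

Yes, normal subgroup


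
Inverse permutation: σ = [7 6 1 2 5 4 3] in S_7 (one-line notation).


To find σ⁻¹, swap domain and range:
σ(1) = 7 → σ⁻¹(7) = 1
σ(2) = 6 → σ⁻¹(6) = 2
σ(3) = 1 → σ⁻¹(1) = 3
σ(4) = 2 → σ⁻¹(2) = 4
σ(5) = 5 → σ⁻¹(5) = 5
σ(6) = 4 → σ⁻¹(4) = 6
σ(7) = 3 → σ⁻¹(3) = 7

σ⁻¹ = [3 4 7 6 5 2 1]


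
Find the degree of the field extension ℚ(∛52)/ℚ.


∛52 has minimal polynomial x³ - 52 (irreducible over ℚ since 52 is not a perfect cube)

[ℚ(∛52)/ℚ] = 3


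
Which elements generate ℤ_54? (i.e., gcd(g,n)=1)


g generates ℤ_n iff gcd(g,n) = 1
Prime factors of 54: 2, 3
Generators are g ∈ {1,...,53} not divisible by any of these primes.
Generators: {1, 5, 7, 11, 13, 17, 19, 23, 25, 29, 31, 35, 37, 41, 43, 47, 49, 53}
Number of generators = φ(54) = 18

Generators of ℤ_54 = {1, 5, 7, 11, 13, 17, 19, 23, 25, 29, 31, 35, 37, 41, 43, 47, 49, 53}


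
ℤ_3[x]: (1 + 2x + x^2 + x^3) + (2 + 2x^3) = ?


Add coefficients mod 3:
x^0: 1 + 2 = 0 (mod 3)
x^1: 2 + 0 = 2 (mod 3)
x^2: 1 + 0 = 1 (mod 3)
x^3: 1 + 2 = 0 (mod 3)
Result: 2x + x^2

f + g = 2x + x^2


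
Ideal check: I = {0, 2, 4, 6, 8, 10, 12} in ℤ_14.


Check ideal conditions for I = {0, 2, 4, 6, 8, 10, 12} in ℤ_14:
(1) I is an additive subgroup? Yes
(2) For r ∈ ℤ_14 and a ∈ I: r·a ∈ I? Yes

Yes, I is an ideal of ℤ_14


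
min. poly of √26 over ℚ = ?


√26 satisfies x² - 26 = 0, irreducible over ℚ since 26 is squarefree

Minimal polynomial: x² - 26


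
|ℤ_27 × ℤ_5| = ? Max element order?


|ℤ_27 × ℤ_5| = 27 × 5 = 135
Max element order = lcm(27,5) = 135
Cyclic? Yes (gcd=1)

|ℤ_27×ℤ_5| = 135, max element order = 135


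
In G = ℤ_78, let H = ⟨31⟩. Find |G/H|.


|⟨31⟩| = n / gcd(31, 78) = 78 / 1 = 78
H is normal (ℤ_78 is abelian).
|G/H| = |G| / |H| = 78 / 78 = 1

|G/H| = 1


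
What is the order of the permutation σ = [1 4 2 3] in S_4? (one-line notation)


Cycle decomposition: (2 4 3)
Cycle lengths: 3
Order = lcm(3) = 3

ord(σ) = 3


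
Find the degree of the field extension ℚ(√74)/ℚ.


√74 has minimal polynomial x² - 74 (irreducible over ℚ since 74 is squarefree)

[ℚ(√74)/ℚ] = 2


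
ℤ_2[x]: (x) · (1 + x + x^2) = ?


Expand and collect like terms; reduce coefficients mod 2:
x^0: 0·1 = 0 ≡ 0 (mod 2)
x^1: 0·1 + 1·1 = 1 ≡ 1 (mod 2)
x^2: 0·1 + 1·1 = 1 ≡ 1 (mod 2)
x^3: 1·1 = 1 ≡ 1 (mod 2)
Result: x + x^2 + x^3

f · g = x + x^2 + x^3


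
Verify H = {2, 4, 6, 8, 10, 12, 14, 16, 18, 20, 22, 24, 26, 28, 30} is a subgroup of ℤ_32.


Subgroup test for H = {2, 4, 6, 8, 10, 12, 14, 16, 18, 20, 22, 24, 26, 28, 30} in (ℤ_32, +):
(1) 0 ∈ H? No
(2) Closure: for all a,b ∈ H, (a+b) mod 32 ∈ H? No  [counterexample: 2 + 30 = 0 ∉ H]
(3) Inverses: for all a ∈ H, -a mod 32 ∈ H? Yes

No, H is not a subgroup of ℤ_32


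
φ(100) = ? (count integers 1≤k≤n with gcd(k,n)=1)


Factor n: 100 = 2^2 × 5^2
φ(n) = n · ∏(1 - 1/p) over distinct primes p | n
φ(100) = 100 · (1 - 1/2) · (1 - 1/5) = 40

φ(100) = 40


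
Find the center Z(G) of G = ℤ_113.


Z(G) = {g ∈ G | gx = xg for all x ∈ G}
ℤ_113 is abelian, so Z(G) = G

Z(ℤ_113) = ℤ_113


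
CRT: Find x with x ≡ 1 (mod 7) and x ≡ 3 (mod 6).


m₁ = 7, m₂ = 6, gcd = 1, so CRT applies. M = m₁·m₂ = 42
Let M₁ = M/m₁ = 6, M₂ = M/m₂ = 7
Find y₁ ≡ M₁⁻¹ (mod m₁): 6⁻¹ ≡ 6 (mod 7)
Find y₂ ≡ M₂⁻¹ (mod m₂): 7⁻¹ ≡ 1 (mod 6)
x = a₁·M₁·y₁ + a₂·M₂·y₂ = 1·6·6 + 3·7·1 = 57
Reduce mod 42: x ≡ 15
Check: 15 mod 7 = 1 ✓, 15 mod 6 = 3 ✓

x ≡ 15 (mod 42)


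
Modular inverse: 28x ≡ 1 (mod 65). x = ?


Use the extended Euclidean algorithm to write 1 = 28·s + 65·t; then s mod 65 is the inverse.
Euclidean algorithm:
  28 = 0·65 + 28
  65 = 2·28 + 9
  28 = 3·9 + 1
  9 = 9·1 + 0
gcd(28,65) = 1
Back-substitution gives: 28·(7) + 65·(-3) = 1
So 28⁻¹ ≡ 7 ≡ 7 (mod 65)
Check: 28 × 7 = 196 ≡ 1 (mod 65) ✓

28⁻¹ ≡ 7 (mod 65)


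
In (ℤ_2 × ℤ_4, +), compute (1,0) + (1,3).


Operation: componentwise addition mod (2, 4)
(1,0) + (1,3) = ((a₁+b₁) mod 2, (a₂+b₂) mod 4) with a = (1,0), b = (1,3)

(1,0) + (1,3) = (0,3)


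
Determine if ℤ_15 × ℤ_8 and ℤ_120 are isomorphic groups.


Comparing ℤ_15 × ℤ_8 and ℤ_120:
gcd(15,8) = 1, so ℤ_15 × ℤ_8 ≅ ℤ_120 (CRT)

Yes, ℤ_15 × ℤ_8 ≅ ℤ_120


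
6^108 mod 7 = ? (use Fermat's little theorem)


Fermat's little theorem: if p is prime and gcd(a,p)=1, then a^(p-1) ≡ 1 (mod p)
p = 7 is prime, gcd(6,7) = 1
Reduce exponent: 108 mod 6 = 0
So 6^108 ≡ 6^0 (mod 7)
6^0 = 1

6^108 ≡ 1 (mod 7)


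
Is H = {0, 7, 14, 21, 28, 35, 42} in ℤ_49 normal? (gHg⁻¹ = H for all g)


H = {0, 7, 14, 21, 28, 35, 42} in ℤ_49
ℤ_49 is abelian; every subgroup of an abelian group is normal

Yes, normal subgroup


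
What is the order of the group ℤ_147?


ℤ_n has n elements.

|ℤ_147| = 147


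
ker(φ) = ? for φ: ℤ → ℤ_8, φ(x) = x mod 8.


Kernel = preimage of identity
ker(φ) = {x ∈ ℤ : x ≡ 0 (mod 8)} = 8ℤ = {0, ±8, ±16, ...}

ker(φ) = 8ℤ


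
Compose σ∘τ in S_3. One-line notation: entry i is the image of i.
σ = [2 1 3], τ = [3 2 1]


σ∘τ: apply τ first, then σ
1 →τ 3 →σ 3
2 →τ 2 →σ 1
3 →τ 1 →σ 2

σ∘τ = [3 1 2]


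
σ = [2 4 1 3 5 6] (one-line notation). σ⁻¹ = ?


To find σ⁻¹, swap domain and range:
σ(1) = 2 → σ⁻¹(2) = 1
σ(2) = 4 → σ⁻¹(4) = 2
σ(3) = 1 → σ⁻¹(1) = 3
σ(4) = 3 → σ⁻¹(3) = 4
σ(5) = 5 → σ⁻¹(5) = 5
σ(6) = 6 → σ⁻¹(6) = 6

σ⁻¹ = [3 1 4 2 5 6]


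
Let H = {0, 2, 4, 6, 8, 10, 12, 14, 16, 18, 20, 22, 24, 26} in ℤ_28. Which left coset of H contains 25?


25 + H = {25 + h (mod 28) : h ∈ H}
25+0=25, 25+2=27, 25+4=1, 25+6=3, 25+8=5, 25+10=7, 25+12=9, 25+14=11, 25+16=13, 25+18=15, 25+20=17, 25+22=19, 25+24=21, 25+26=23
25 + H = {1, 3, 5, 7, 9, 11, 13, 15, 17, 19, 21, 23, 25, 27} = 1 + H

25 + H = {1, 3, 5, 7, 9, 11, 13, 15, 17, 19, 21, 23, 25, 27}


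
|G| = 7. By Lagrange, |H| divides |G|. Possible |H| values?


Lagrange's theorem: |H| divides |G|
|G| = 7
Divisors of 7: 1, 7

Possible subgroup orders: {1, 7}


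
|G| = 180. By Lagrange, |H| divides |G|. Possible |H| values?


Lagrange's theorem: |H| divides |G|
|G| = 180
Divisors of 180: 1, 2, 3, 4, 5, 6, 9, 10, 12, 15, 18, 20, 30, 36, 45, 60, 90, 180

Possible subgroup orders: {1, 2, 3, 4, 5, 6, 9, 10, 12, 15, 18, 20, 30, 36, 45, 60, 90, 180}


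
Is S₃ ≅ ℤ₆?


Comparing S₃ and ℤ₆:
S₃ is non-abelian, ℤ₆ is abelian

No, S₃ ≇ ℤ₆


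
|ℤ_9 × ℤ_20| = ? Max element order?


|ℤ_9 × ℤ_20| = 9 × 20 = 180
Max element order = lcm(9,20) = 180
Cyclic? Yes (gcd=1)

|ℤ_9×ℤ_20| = 180, max element order = 180


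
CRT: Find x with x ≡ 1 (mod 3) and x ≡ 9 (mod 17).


m₁ = 3, m₂ = 17, gcd = 1, so CRT applies. M = m₁·m₂ = 51
Let M₁ = M/m₁ = 17, M₂ = M/m₂ = 3
Find y₁ ≡ M₁⁻¹ (mod m₁): 17⁻¹ ≡ 2 (mod 3)
Find y₂ ≡ M₂⁻¹ (mod m₂): 3⁻¹ ≡ 6 (mod 17)
x = a₁·M₁·y₁ + a₂·M₂·y₂ = 1·17·2 + 9·3·6 = 196
Reduce mod 51: x ≡ 43
Check: 43 mod 3 = 1 ✓, 43 mod 17 = 9 ✓

x ≡ 43 (mod 51)


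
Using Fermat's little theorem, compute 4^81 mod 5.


Fermat's little theorem: if p is prime and gcd(a,p)=1, then a^(p-1) ≡ 1 (mod p)
p = 5 is prime, gcd(4,5) = 1
Reduce exponent: 81 mod 4 = 1
So 4^81 ≡ 4^1 (mod 5)
4^1 mod 5 = 4

4^81 ≡ 4 (mod 5)


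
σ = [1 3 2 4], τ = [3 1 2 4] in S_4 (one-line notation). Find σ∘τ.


σ∘τ: apply τ first, then σ
1 →τ 3 →σ 2
2 →τ 1 →σ 1
3 →τ 2 →σ 3
4 →τ 4 →σ 4

σ∘τ = [2 1 3 4]


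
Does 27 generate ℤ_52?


g generates ℤ_n iff gcd(g, n) = 1
gcd(27, 52) = 1
Since gcd = 1, 27 is a generator.

Yes, 27 generates ℤ_52


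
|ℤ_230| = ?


ℤ_n has n elements.

|ℤ_230| = 230


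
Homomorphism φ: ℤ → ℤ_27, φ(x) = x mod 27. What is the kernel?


Kernel = preimage of identity
ker(φ) = {x ∈ ℤ : x ≡ 0 (mod 27)} = 27ℤ = {0, ±27, ±54, ...}

ker(φ) = 27ℤ


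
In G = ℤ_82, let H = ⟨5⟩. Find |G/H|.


|⟨5⟩| = n / gcd(5, 82) = 82 / 1 = 82
H is normal (ℤ_82 is abelian).
|G/H| = |G| / |H| = 82 / 82 = 1

|G/H| = 1


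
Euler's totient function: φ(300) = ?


Factor n: 300 = 2^2 × 3 × 5^2
φ(n) = n · ∏(1 - 1/p) over distinct primes p | n
φ(300) = 300 · (1 - 1/2) · (1 - 1/3) · (1 - 1/5) = 80

φ(300) = 80


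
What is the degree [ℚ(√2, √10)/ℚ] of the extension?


[ℚ(√2,√10):ℚ] = [ℚ(√2,√10):ℚ(√2)]·[ℚ(√2):ℚ] = 2·2 = 4

[ℚ(√2, √10)/ℚ] = 4


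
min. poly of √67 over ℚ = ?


√67 satisfies x² - 67 = 0, irreducible over ℚ since 67 is squarefree

Minimal polynomial: x² - 67


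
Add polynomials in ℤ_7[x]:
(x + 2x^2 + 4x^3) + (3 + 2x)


Add coefficients mod 7:
x^0: 0 + 3 = 3 (mod 7)
x^1: 1 + 2 = 3 (mod 7)
x^2: 2 + 0 = 2 (mod 7)
x^3: 4 + 0 = 4 (mod 7)
Result: 3 + 3x + 2x^2 + 4x^3

f + g = 3 + 3x + 2x^2 + 4x^3


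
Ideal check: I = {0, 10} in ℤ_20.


Check ideal conditions for I = {0, 10} in ℤ_20:
(1) I is an additive subgroup? Yes
(2) For r ∈ ℤ_20 and a ∈ I: r·a ∈ I? Yes

Yes, I is an ideal of ℤ_20


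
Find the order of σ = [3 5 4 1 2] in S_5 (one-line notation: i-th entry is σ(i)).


Cycle decomposition: (1 3 4) (2 5)
Cycle lengths: 3, 2
Order = lcm(3, 2) = 6

ord(σ) = 6


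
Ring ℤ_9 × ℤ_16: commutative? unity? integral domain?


Direct product ring; commutative with unity (1,1); but (1,0)·(0,1) = (0,0) gives zero divisors, so not an integral domain
Commutative: Yes
Integral domain: No
Has unity: Yes

ℤ_9 × ℤ_16: Commutative=Yes, Unity=Yes


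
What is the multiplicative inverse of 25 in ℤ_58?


Use the extended Euclidean algorithm to write 1 = 25·s + 58·t; then s mod 58 is the inverse.
Euclidean algorithm:
  25 = 0·58 + 25
  58 = 2·25 + 8
  25 = 3·8 + 1
  8 = 8·1 + 0
gcd(25,58) = 1
Back-substitution gives: 25·(7) + 58·(-3) = 1
So 25⁻¹ ≡ 7 ≡ 7 (mod 58)
Check: 25 × 7 = 175 ≡ 1 (mod 58) ✓

25⁻¹ ≡ 7 (mod 58)


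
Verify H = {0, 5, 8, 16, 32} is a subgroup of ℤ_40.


Subgroup test for H = {0, 5, 8, 16, 32} in (ℤ_40, +):
(1) 0 ∈ H? Yes
(2) Closure: for all a,b ∈ H, (a+b) mod 40 ∈ H? No  [counterexample: 5 + 5 = 10 ∉ H]
(3) Inverses: for all a ∈ H, -a mod 40 ∈ H? No

No, H is not a subgroup of ℤ_40


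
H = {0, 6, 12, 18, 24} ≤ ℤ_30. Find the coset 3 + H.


3 + H = {3 + h (mod 30) : h ∈ H}
3+0=3, 3+6=9, 3+12=15, 3+18=21, 3+24=27

3 + H = {3, 9, 15, 21, 27}


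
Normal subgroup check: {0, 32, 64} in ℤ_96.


H = {0, 32, 64} in ℤ_96
ℤ_96 is abelian; every subgroup of an abelian group is normal

Yes, normal subgroup


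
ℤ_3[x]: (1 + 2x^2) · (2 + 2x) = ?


Expand and collect like terms; reduce coefficients mod 3:
x^0: 1·2 = 2 ≡ 2 (mod 3)
x^1: 1·2 + 0·2 = 2 ≡ 2 (mod 3)
x^2: 0·2 + 2·2 = 4 ≡ 1 (mod 3)
x^3: 2·2 = 4 ≡ 1 (mod 3)
Result: 2 + 2x + x^2 + x^3

f · g = 2 + 2x + x^2 + x^3


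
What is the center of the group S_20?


Z(G) = {g ∈ G | gx = xg for all x ∈ G}
S_n is non-abelian for n ≥ 3; Z(S_20) is trivial

Z(S_20) = {e}


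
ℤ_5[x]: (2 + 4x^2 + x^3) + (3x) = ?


Add coefficients mod 5:
x^0: 2 + 0 = 2 (mod 5)
x^1: 0 + 3 = 3 (mod 5)
x^2: 4 + 0 = 4 (mod 5)
x^3: 1 + 0 = 1 (mod 5)
Result: 2 + 3x + 4x^2 + x^3

f + g = 2 + 3x + 4x^2 + x^3


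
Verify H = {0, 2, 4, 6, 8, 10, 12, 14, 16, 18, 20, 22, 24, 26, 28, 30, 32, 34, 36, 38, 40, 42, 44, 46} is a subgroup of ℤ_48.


Subgroup test for H = {0, 2, 4, 6, 8, 10, 12, 14, 16, 18, 20, 22, 24, 26, 28, 30, 32, 34, 36, 38, 40, 42, 44, 46} in (ℤ_48, +):
(1) 0 ∈ H? Yes
(2) Closure: for all a,b ∈ H, (a+b) mod 48 ∈ H? Yes
(3) Inverses: for all a ∈ H, -a mod 48 ∈ H? Yes

Yes, H is a subgroup of ℤ_48


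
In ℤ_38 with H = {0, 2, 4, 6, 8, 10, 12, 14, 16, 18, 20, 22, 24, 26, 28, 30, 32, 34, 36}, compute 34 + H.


34 + H = {34 + h (mod 38) : h ∈ H}
34+0=34, 34+2=36, 34+4=0, 34+6=2, 34+8=4, 34+10=6, 34+12=8, 34+14=10, 34+16=12, 34+18=14, 34+20=16, 34+22=18, 34+24=20, 34+26=22, 34+28=24, 34+30=26, 34+32=28, 34+34=30, 34+36=32
34 + H = {0, 2, 4, 6, 8, 10, 12, 14, 16, 18, 20, 22, 24, 26, 28, 30, 32, 34, 36} = 0 + H

34 + H = {0, 2, 4, 6, 8, 10, 12, 14, 16, 18, 20, 22, 24, 26, 28, 30, 32, 34, 36}


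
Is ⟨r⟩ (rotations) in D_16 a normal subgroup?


H = ⟨r⟩ (rotations) in D_16
The rotation subgroup ⟨r⟩ has index 2 in D_16, so it is normal

Yes, normal subgroup


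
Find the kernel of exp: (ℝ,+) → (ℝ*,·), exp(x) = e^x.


Kernel = preimage of identity
ker(exp) = {x ∈ ℝ | e^x = 1} = {0}

ker(exp) = {0}


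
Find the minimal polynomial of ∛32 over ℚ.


∛32 satisfies x³ - 32 = 0, irreducible over ℚ (no rational root; 32 is not a perfect cube)

Minimal polynomial: x³ - 32


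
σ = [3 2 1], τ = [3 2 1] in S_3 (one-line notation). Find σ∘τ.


σ∘τ: apply τ first, then σ
1 →τ 3 →σ 1
2 →τ 2 →σ 2
3 →τ 1 →σ 3

σ∘τ = [1 2 3]


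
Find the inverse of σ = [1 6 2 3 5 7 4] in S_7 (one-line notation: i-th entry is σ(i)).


To find σ⁻¹, swap domain and range:
σ(1) = 1 → σ⁻¹(1) = 1
σ(2) = 6 → σ⁻¹(6) = 2
σ(3) = 2 → σ⁻¹(2) = 3
σ(4) = 3 → σ⁻¹(3) = 4
σ(5) = 5 → σ⁻¹(5) = 5
σ(6) = 7 → σ⁻¹(7) = 6
σ(7) = 4 → σ⁻¹(4) = 7

σ⁻¹ = [1 3 4 7 5 2 6]


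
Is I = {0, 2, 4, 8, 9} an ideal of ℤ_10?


Check ideal conditions for I = {0, 2, 4, 8, 9} in ℤ_10:
(1) I is an additive subgroup? No
(2) For r ∈ ℤ_10 and a ∈ I: r·a ∈ I? No  [counterexample: r=2, a=8, r·a mod 10 = 6 ∉ I]

No, I is not an ideal of ℤ_10


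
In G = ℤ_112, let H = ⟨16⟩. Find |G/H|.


|⟨16⟩| = n / gcd(16, 112) = 112 / 16 = 7
H is normal (ℤ_112 is abelian).
|G/H| = |G| / |H| = 112 / 7 = 16

|G/H| = 16


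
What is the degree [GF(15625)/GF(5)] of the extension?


GF(15625) = GF(5^6), so the extension degree is 6

[GF(15625)/GF(5)] = 6


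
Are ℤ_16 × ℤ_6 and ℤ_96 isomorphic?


Comparing ℤ_16 × ℤ_6 and ℤ_96:
gcd(16,6) = 2 ≠ 1. Max element order in ℤ_16×ℤ_6 is lcm(16,6) = 48 < 96, so it has no element of order 96

No, ℤ_16 × ℤ_6 ≇ ℤ_96


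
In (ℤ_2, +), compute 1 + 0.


Operation: addition mod 2
1 + 0 = (a + b) mod 2 with a = 1, b = 0

1 + 0 = 1


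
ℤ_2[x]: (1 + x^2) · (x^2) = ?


Expand and collect like terms; reduce coefficients mod 2:
x^0: 1·0 = 0 ≡ 0 (mod 2)
x^1: 1·0 + 0·0 = 0 ≡ 0 (mod 2)
x^2: 1·1 + 0·0 + 1·0 = 1 ≡ 1 (mod 2)
x^3: 0·1 + 1·0 = 0 ≡ 0 (mod 2)
x^4: 1·1 = 1 ≡ 1 (mod 2)
Result: x^2 + x^4

f · g = x^2 + x^4


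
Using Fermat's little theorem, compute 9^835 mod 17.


Fermat's little theorem: if p is prime and gcd(a,p)=1, then a^(p-1) ≡ 1 (mod p)
p = 17 is prime, gcd(9,17) = 1
Reduce exponent: 835 mod 16 = 3
So 9^835 ≡ 9^3 (mod 17)
9^3 mod 17 = 15

9^835 ≡ 15 (mod 17)


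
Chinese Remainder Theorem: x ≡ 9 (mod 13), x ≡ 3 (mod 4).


m₁ = 13, m₂ = 4, gcd = 1, so CRT applies. M = m₁·m₂ = 52
Let M₁ = M/m₁ = 4, M₂ = M/m₂ = 13
Find y₁ ≡ M₁⁻¹ (mod m₁): 4⁻¹ ≡ 10 (mod 13)
Find y₂ ≡ M₂⁻¹ (mod m₂): 13⁻¹ ≡ 1 (mod 4)
x = a₁·M₁·y₁ + a₂·M₂·y₂ = 9·4·10 + 3·13·1 = 399
Reduce mod 52: x ≡ 35
Check: 35 mod 13 = 9 ✓, 35 mod 4 = 3 ✓

x ≡ 35 (mod 52)


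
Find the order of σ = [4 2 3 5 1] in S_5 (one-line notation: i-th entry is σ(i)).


Cycle decomposition: (1 4 5)
Cycle lengths: 3
Order = lcm(3) = 3

ord(σ) = 3


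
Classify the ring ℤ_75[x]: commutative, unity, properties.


ℤ_75 has zero divisors (3·25 ≡ 0), and these lift to constant zero divisors in ℤ_75[x]; so not an integral domain
Commutative: Yes
Integral domain: No
Has unity: Yes

ℤ_75[x]: Commutative=Yes, Unity=Yes


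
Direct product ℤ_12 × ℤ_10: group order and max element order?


|ℤ_12 × ℤ_10| = 12 × 10 = 120
Max element order = lcm(12,10) = 60
Cyclic? No (gcd=2)

|ℤ_12×ℤ_10| = 120, max element order = 60


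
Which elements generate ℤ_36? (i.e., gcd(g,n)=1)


g generates ℤ_n iff gcd(g,n) = 1
Prime factors of 36: 2, 3
Generators are g ∈ {1,...,35} not divisible by any of these primes.
Generators: {1, 5, 7, 11, 13, 17, 19, 23, 25, 29, 31, 35}
Number of generators = φ(36) = 12

Generators of ℤ_36 = {1, 5, 7, 11, 13, 17, 19, 23, 25, 29, 31, 35}


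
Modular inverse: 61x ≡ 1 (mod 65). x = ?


Use the extended Euclidean algorithm to write 1 = 61·s + 65·t; then s mod 65 is the inverse.
Euclidean algorithm:
  61 = 0·65 + 61
  65 = 1·61 + 4
  61 = 15·4 + 1
  4 = 4·1 + 0
gcd(61,65) = 1
Back-substitution gives: 61·(16) + 65·(-15) = 1
So 61⁻¹ ≡ 16 ≡ 16 (mod 65)
Check: 61 × 16 = 976 ≡ 1 (mod 65) ✓

61⁻¹ ≡ 16 (mod 65)


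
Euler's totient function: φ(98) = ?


Factor n: 98 = 2 × 7^2
φ(n) = n · ∏(1 - 1/p) over distinct primes p | n
φ(98) = 98 · (1 - 1/2) · (1 - 1/7) = 42

φ(98) = 42


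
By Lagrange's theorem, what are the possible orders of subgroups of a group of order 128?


Lagrange's theorem: |H| divides |G|
|G| = 128
Divisors of 128: 1, 2, 4, 8, 16, 32, 64, 128

Possible subgroup orders: {1, 2, 4, 8, 16, 32, 64, 128}


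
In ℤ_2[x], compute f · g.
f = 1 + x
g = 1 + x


Expand and collect like terms; reduce coefficients mod 2:
x^0: 1·1 = 1 ≡ 1 (mod 2)
x^1: 1·1 + 1·1 = 2 ≡ 0 (mod 2)
x^2: 1·1 = 1 ≡ 1 (mod 2)
Result: 1 + x^2

f · g = 1 + x^2


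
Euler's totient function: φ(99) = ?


Factor n: 99 = 3^2 × 11
φ(n) = n · ∏(1 - 1/p) over distinct primes p | n
φ(99) = 99 · (1 - 1/3) · (1 - 1/11) = 60

φ(99) = 60


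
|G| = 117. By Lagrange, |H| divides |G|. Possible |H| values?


Lagrange's theorem: |H| divides |G|
|G| = 117
Divisors of 117: 1, 3, 9, 13, 39, 117

Possible subgroup orders: {1, 3, 9, 13, 39, 117}


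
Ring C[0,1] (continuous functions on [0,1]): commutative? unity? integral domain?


pointwise +,× is commutative with unity (constant 1); but bump functions with disjoint support multiply to 0 — zero divisors, so not an integral domain
Commutative: Yes
Integral domain: No
Has unity: Yes

C[0,1] (continuous functions on [0,1]): Commutative=Yes, Unity=Yes


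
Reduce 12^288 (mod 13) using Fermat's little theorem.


Fermat's little theorem: if p is prime and gcd(a,p)=1, then a^(p-1) ≡ 1 (mod p)
p = 13 is prime, gcd(12,13) = 1
Reduce exponent: 288 mod 12 = 0
So 12^288 ≡ 12^0 (mod 13)
12^0 = 1

12^288 ≡ 1 (mod 13)


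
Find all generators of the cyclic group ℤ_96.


g generates ℤ_n iff gcd(g,n) = 1
Prime factors of 96: 2, 3
Generators are g ∈ {1,...,95} not divisible by any of these primes.
Generators: {1, 5, 7, 11, 13, 17, 19, 23, 25, 29, 31, 35, 37, 41, 43, 47, 49, 53, 55, 59, 61, 65, 67, 71, 73, 77, 79, 83, 85, 89, 91, 95}
Number of generators = φ(96) = 32

Generators of ℤ_96 = {1, 5, 7, 11, 13, 17, 19, 23, 25, 29, 31, 35, 37, 41, 43, 47, 49, 53, 55, 59, 61, 65, 67, 71, 73, 77, 79, 83, 85, 89, 91, 95}


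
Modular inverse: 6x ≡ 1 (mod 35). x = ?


Use the extended Euclidean algorithm to write 1 = 6·s + 35·t; then s mod 35 is the inverse.
Euclidean algorithm:
  6 = 0·35 + 6
  35 = 5·6 + 5
  6 = 1·5 + 1
  5 = 5·1 + 0
gcd(6,35) = 1
Back-substitution gives: 6·(6) + 35·(-1) = 1
So 6⁻¹ ≡ 6 ≡ 6 (mod 35)
Check: 6 × 6 = 36 ≡ 1 (mod 35) ✓

6⁻¹ ≡ 6 (mod 35)


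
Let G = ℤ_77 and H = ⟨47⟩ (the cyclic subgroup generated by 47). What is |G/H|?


|⟨47⟩| = n / gcd(47, 77) = 77 / 1 = 77
H is normal (ℤ_77 is abelian).
|G/H| = |G| / |H| = 77 / 77 = 1

|G/H| = 1


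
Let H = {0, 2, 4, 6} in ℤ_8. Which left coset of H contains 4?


4 + H = {4 + h (mod 8) : h ∈ H}
4+0=4, 4+2=6, 4+4=0, 4+6=2
4 + H = {0, 2, 4, 6} = 0 + H

4 + H = {0, 2, 4, 6}


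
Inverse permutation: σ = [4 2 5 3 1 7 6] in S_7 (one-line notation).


To find σ⁻¹, swap domain and range:
σ(1) = 4 → σ⁻¹(4) = 1
σ(2) = 2 → σ⁻¹(2) = 2
σ(3) = 5 → σ⁻¹(5) = 3
σ(4) = 3 → σ⁻¹(3) = 4
σ(5) = 1 → σ⁻¹(1) = 5
σ(6) = 7 → σ⁻¹(7) = 6
σ(7) = 6 → σ⁻¹(6) = 7

σ⁻¹ = [5 2 4 1 3 7 6]


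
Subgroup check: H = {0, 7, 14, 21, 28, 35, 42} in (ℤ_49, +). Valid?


Subgroup test for H = {0, 7, 14, 21, 28, 35, 42} in (ℤ_49, +):
(1) 0 ∈ H? Yes
(2) Closure: for all a,b ∈ H, (a+b) mod 49 ∈ H? Yes
(3) Inverses: for all a ∈ H, -a mod 49 ∈ H? Yes

Yes, H is a subgroup of ℤ_49


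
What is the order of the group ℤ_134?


ℤ_n has n elements.

|ℤ_134| = 134


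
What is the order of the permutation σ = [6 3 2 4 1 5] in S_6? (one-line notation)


Cycle decomposition: (1 6 5) (2 3)
Cycle lengths: 3, 2
Order = lcm(3, 2) = 6

ord(σ) = 6


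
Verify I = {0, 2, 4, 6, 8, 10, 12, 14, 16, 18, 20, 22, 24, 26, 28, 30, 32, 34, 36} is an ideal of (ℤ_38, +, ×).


Check ideal conditions for I = {0, 2, 4, 6, 8, 10, 12, 14, 16, 18, 20, 22, 24, 26, 28, 30, 32, 34, 36} in ℤ_38:
(1) I is an additive subgroup? Yes
(2) For r ∈ ℤ_38 and a ∈ I: r·a ∈ I? Yes

Yes, I is an ideal of ℤ_38


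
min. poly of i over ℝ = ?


i satisfies x² + 1 = 0, irreducible over ℝ

Minimal polynomial: x² + 1


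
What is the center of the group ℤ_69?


Z(G) = {g ∈ G | gx = xg for all x ∈ G}
ℤ_69 is abelian, so Z(G) = G

Z(ℤ_69) = ℤ_69


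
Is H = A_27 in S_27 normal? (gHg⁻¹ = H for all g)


H = A_27 in S_27
A_27 has index 2 in S_27, and every subgroup of index 2 is normal

Yes, normal subgroup


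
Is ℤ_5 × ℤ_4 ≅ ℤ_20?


Comparing ℤ_5 × ℤ_4 and ℤ_20:
gcd(5,4) = 1, so ℤ_5 × ℤ_4 ≅ ℤ_20 (CRT)

Yes, ℤ_5 × ℤ_4 ≅ ℤ_20


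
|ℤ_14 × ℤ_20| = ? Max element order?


|ℤ_14 × ℤ_20| = 14 × 20 = 280
Max element order = lcm(14,20) = 140
Cyclic? No (gcd=2)

|ℤ_14×ℤ_20| = 280, max element order = 140


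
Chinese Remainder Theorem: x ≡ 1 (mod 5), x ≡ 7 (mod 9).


m₁ = 5, m₂ = 9, gcd = 1, so CRT applies. M = m₁·m₂ = 45
Let M₁ = M/m₁ = 9, M₂ = M/m₂ = 5
Find y₁ ≡ M₁⁻¹ (mod m₁): 9⁻¹ ≡ 4 (mod 5)
Find y₂ ≡ M₂⁻¹ (mod m₂): 5⁻¹ ≡ 2 (mod 9)
x = a₁·M₁·y₁ + a₂·M₂·y₂ = 1·9·4 + 7·5·2 = 106
Reduce mod 45: x ≡ 16
Check: 16 mod 5 = 1 ✓, 16 mod 9 = 7 ✓

x ≡ 16 (mod 45)


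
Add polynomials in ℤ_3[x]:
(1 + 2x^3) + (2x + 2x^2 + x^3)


Add coefficients mod 3:
x^0: 1 + 0 = 1 (mod 3)
x^1: 0 + 2 = 2 (mod 3)
x^2: 0 + 2 = 2 (mod 3)
x^3: 2 + 1 = 0 (mod 3)
Result: 1 + 2x + 2x^2

f + g = 1 + 2x + 2x^2


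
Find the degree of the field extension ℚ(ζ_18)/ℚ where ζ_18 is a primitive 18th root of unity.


[ℚ(ζ_n):ℚ] = deg Φ_n(x) = φ(n). Here φ(18) = 6

[ℚ(ζ_18)/ℚ where ζ_18 is a primitive 18th root of unity] = 6


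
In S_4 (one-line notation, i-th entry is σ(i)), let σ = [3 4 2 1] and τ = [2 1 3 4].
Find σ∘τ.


σ∘τ: apply τ first, then σ
1 →τ 2 →σ 4
2 →τ 1 →σ 3
3 →τ 3 →σ 2
4 →τ 4 →σ 1

σ∘τ = [4 3 2 1]


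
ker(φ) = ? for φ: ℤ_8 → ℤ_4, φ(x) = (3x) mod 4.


Kernel = preimage of identity
ker(φ) = {x ∈ ℤ_8 : 3x ≡ 0 (mod 4)}. Since 4 | 8, φ is well-defined. The kernel is the cyclic subgroup ⟨4⟩ of ℤ_8 (order 2), i.e. {0, 4}

ker(φ) = {0, 4}


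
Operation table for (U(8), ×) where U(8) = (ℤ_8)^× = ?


Elements: {1, 3, 5, 7}
Operation: multiplication mod 8
Entry (a, b) = (a × b) mod 8

Cayley table:
  | 1 | 3 | 5 | 7
1 | 1 | 3 | 5 | 7
3 | 3 | 1 | 7 | 5
5 | 5 | 7 | 1 | 3
7 | 7 | 5 | 3 | 1


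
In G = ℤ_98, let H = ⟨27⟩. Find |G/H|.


|⟨27⟩| = n / gcd(27, 98) = 98 / 1 = 98
H is normal (ℤ_98 is abelian).
|G/H| = |G| / |H| = 98 / 98 = 1

|G/H| = 1


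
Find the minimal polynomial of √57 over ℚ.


√57 satisfies x² - 57 = 0, irreducible over ℚ since 57 is squarefree

Minimal polynomial: x² - 57


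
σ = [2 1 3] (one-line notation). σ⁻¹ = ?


To find σ⁻¹, swap domain and range:
σ(1) = 2 → σ⁻¹(2) = 1
σ(2) = 1 → σ⁻¹(1) = 2
σ(3) = 3 → σ⁻¹(3) = 3

σ⁻¹ = [2 1 3]


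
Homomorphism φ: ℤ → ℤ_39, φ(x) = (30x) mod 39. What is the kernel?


Kernel = preimage of identity
ker(φ) = {x ∈ ℤ : 30x ≡ 0 (mod 39)}. gcd(30,39) = 3, so 30x ≡ 0 (mod 39) ⟺ x ≡ 0 (mod 39/3 = 13). Hence ker(φ) = 13ℤ

ker(φ) = 13ℤ


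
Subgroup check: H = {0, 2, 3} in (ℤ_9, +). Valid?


Subgroup test for H = {0, 2, 3} in (ℤ_9, +):
(1) 0 ∈ H? Yes
(2) Closure: for all a,b ∈ H, (a+b) mod 9 ∈ H? No  [counterexample: 2 + 2 = 4 ∉ H]
(3) Inverses: for all a ∈ H, -a mod 9 ∈ H? No

No, H is not a subgroup of ℤ_9


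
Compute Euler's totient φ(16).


φ(n) = count of k ∈ {1,...,n} with gcd(k,n)=1
Coprimes to 16: {1, 3, 5, 7, 9, 11, 13, 15}
Count: 8

φ(16) = 8


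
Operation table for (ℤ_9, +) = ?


Elements: {0, 1, 2, 3, 4, 5, 6, 7, 8}
Operation: addition mod 9
Entry (a, b) = (a + b) mod 9

Cayley table:
  | 0 | 1 | 2 | 3 | 4 | 5 | 6 | 7 | 8
0 | 0 | 1 | 2 | 3 | 4 | 5 | 6 | 7 | 8
1 | 1 | 2 | 3 | 4 | 5 | 6 | 7 | 8 | 0
2 | 2 | 3 | 4 | 5 | 6 | 7 | 8 | 0 | 1
3 | 3 | 4 | 5 | 6 | 7 | 8 | 0 | 1 | 2
4 | 4 | 5 | 6 | 7 | 8 | 0 | 1 | 2 | 3
5 | 5 | 6 | 7 | 8 | 0 | 1 | 2 | 3 | 4
6 | 6 | 7 | 8 | 0 | 1 | 2 | 3 | 4 | 5
7 | 7 | 8 | 0 | 1 | 2 | 3 | 4 | 5 | 6
8 | 8 | 0 | 1 | 2 | 3 | 4 | 5 | 6 | 7


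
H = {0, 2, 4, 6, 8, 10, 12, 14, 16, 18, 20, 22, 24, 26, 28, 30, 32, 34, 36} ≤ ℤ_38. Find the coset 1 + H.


1 + H = {1 + h (mod 38) : h ∈ H}
1+0=1, 1+2=3, 1+4=5, 1+6=7, 1+8=9, 1+10=11, 1+12=13, 1+14=15, 1+16=17, 1+18=19, 1+20=21, 1+22=23, 1+24=25, 1+26=27, 1+28=29, 1+30=31, 1+32=33, 1+34=35, 1+36=37

1 + H = {1, 3, 5, 7, 9, 11, 13, 15, 17, 19, 21, 23, 25, 27, 29, 31, 33, 35, 37}


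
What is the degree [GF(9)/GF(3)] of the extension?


GF(9) = GF(3^2), so the extension degree is 2

[GF(9)/GF(3)] = 2


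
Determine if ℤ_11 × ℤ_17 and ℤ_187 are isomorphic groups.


Comparing ℤ_11 × ℤ_17 and ℤ_187:
gcd(11,17) = 1, so ℤ_11 × ℤ_17 ≅ ℤ_187 (CRT)

Yes, ℤ_11 × ℤ_17 ≅ ℤ_187


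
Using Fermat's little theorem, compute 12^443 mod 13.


Fermat's little theorem: if p is prime and gcd(a,p)=1, then a^(p-1) ≡ 1 (mod p)
p = 13 is prime, gcd(12,13) = 1
Reduce exponent: 443 mod 12 = 11
So 12^443 ≡ 12^11 (mod 13)
12^11 mod 13 = 12

12^443 ≡ 12 (mod 13)


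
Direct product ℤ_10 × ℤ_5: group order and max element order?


|ℤ_10 × ℤ_5| = 10 × 5 = 50
Max element order = lcm(10,5) = 10
Cyclic? No (gcd=5)

|ℤ_10×ℤ_5| = 50, max element order = 10


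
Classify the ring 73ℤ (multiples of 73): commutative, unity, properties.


73ℤ is a commutative ring under +,× but has no multiplicative identity (1 ∉ 73ℤ); it has no zero divisors, but without unity it is not an integral domain
Commutative: Yes
Integral domain: No
Has unity: No

73ℤ (multiples of 73): Commutative=Yes, Unity=No


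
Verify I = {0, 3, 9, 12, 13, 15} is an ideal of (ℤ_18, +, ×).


Check ideal conditions for I = {0, 3, 9, 12, 13, 15} in ℤ_18:
(1) I is an additive subgroup? No
(2) For r ∈ ℤ_18 and a ∈ I: r·a ∈ I? No  [counterexample: r=2, a=3, r·a mod 18 = 6 ∉ I]

No, I is not an ideal of ℤ_18


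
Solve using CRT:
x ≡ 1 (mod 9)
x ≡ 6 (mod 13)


m₁ = 9, m₂ = 13, gcd = 1, so CRT applies. M = m₁·m₂ = 117
Let M₁ = M/m₁ = 13, M₂ = M/m₂ = 9
Find y₁ ≡ M₁⁻¹ (mod m₁): 13⁻¹ ≡ 7 (mod 9)
Find y₂ ≡ M₂⁻¹ (mod m₂): 9⁻¹ ≡ 3 (mod 13)
x = a₁·M₁·y₁ + a₂·M₂·y₂ = 1·13·7 + 6·9·3 = 253
Reduce mod 117: x ≡ 19
Check: 19 mod 9 = 1 ✓, 19 mod 13 = 6 ✓

x ≡ 19 (mod 117)


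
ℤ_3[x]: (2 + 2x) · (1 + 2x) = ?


Expand and collect like terms; reduce coefficients mod 3:
x^0: 2·1 = 2 ≡ 2 (mod 3)
x^1: 2·2 + 2·1 = 6 ≡ 0 (mod 3)
x^2: 2·2 = 4 ≡ 1 (mod 3)
Result: 2 + x^2

f · g = 2 + x^2


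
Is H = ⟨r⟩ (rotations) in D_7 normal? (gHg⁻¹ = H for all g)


H = ⟨r⟩ (rotations) in D_7
The rotation subgroup ⟨r⟩ has index 2 in D_7, so it is normal

Yes, normal subgroup


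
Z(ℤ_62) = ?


Z(G) = {g ∈ G | gx = xg for all x ∈ G}
ℤ_62 is abelian, so Z(G) = G

Z(ℤ_62) = ℤ_62


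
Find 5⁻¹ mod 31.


Use the extended Euclidean algorithm to write 1 = 5·s + 31·t; then s mod 31 is the inverse.
Euclidean algorithm:
  5 = 0·31 + 5
  31 = 6·5 + 1
  5 = 5·1 + 0
gcd(5,31) = 1
Back-substitution gives: 5·(-6) + 31·(1) = 1
So 5⁻¹ ≡ -6 ≡ 25 (mod 31)
Check: 5 × 25 = 125 ≡ 1 (mod 31) ✓

5⁻¹ ≡ 25 (mod 31)


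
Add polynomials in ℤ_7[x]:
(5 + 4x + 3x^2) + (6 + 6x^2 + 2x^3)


Add coefficients mod 7:
x^0: 5 + 6 = 4 (mod 7)
x^1: 4 + 0 = 4 (mod 7)
x^2: 3 + 6 = 2 (mod 7)
x^3: 0 + 2 = 2 (mod 7)
Result: 4 + 4x + 2x^2 + 2x^3

f + g = 4 + 4x + 2x^2 + 2x^3


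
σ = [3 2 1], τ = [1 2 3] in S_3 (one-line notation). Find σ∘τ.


σ∘τ: apply τ first, then σ
1 →τ 1 →σ 3
2 →τ 2 →σ 2
3 →τ 3 →σ 1

σ∘τ = [3 2 1]


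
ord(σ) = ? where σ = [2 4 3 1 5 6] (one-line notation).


Cycle decomposition: (1 2 4)
Cycle lengths: 3
Order = lcm(3) = 3

ord(σ) = 3


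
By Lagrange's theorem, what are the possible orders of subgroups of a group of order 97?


Lagrange's theorem: |H| divides |G|
|G| = 97
Divisors of 97: 1, 97

Possible subgroup orders: {1, 97}


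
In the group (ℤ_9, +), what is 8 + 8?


Operation: addition mod 9
8 + 8 = (a + b) mod 9 with a = 8, b = 8

8 + 8 = 7


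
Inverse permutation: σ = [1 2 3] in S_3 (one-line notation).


To find σ⁻¹, swap domain and range:
σ(1) = 1 → σ⁻¹(1) = 1
σ(2) = 2 → σ⁻¹(2) = 2
σ(3) = 3 → σ⁻¹(3) = 3

σ⁻¹ = [1 2 3]


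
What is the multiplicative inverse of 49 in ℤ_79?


Use the extended Euclidean algorithm to write 1 = 49·s + 79·t; then s mod 79 is the inverse.
Euclidean algorithm:
  49 = 0·79 + 49
  79 = 1·49 + 30
  49 = 1·30 + 19
  30 = 1·19 + 11
  19 = 1·11 + 8
  11 = 1·8 + 3
  8 = 2·3 + 2
  3 = 1·2 + 1
  2 = 2·1 + 0
gcd(49,79) = 1
Back-substitution gives: 49·(-29) + 79·(18) = 1
So 49⁻¹ ≡ -29 ≡ 50 (mod 79)
Check: 49 × 50 = 2450 ≡ 1 (mod 79) ✓

49⁻¹ ≡ 50 (mod 79)


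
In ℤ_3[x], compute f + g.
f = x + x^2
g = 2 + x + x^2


Add coefficients mod 3:
x^0: 0 + 2 = 2 (mod 3)
x^1: 1 + 1 = 2 (mod 3)
x^2: 1 + 1 = 2 (mod 3)
Result: 2 + 2x + 2x^2

f + g = 2 + 2x + 2x^2


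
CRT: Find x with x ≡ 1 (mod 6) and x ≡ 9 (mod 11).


m₁ = 6, m₂ = 11, gcd = 1, so CRT applies. M = m₁·m₂ = 66
Let M₁ = M/m₁ = 11, M₂ = M/m₂ = 6
Find y₁ ≡ M₁⁻¹ (mod m₁): 11⁻¹ ≡ 5 (mod 6)
Find y₂ ≡ M₂⁻¹ (mod m₂): 6⁻¹ ≡ 2 (mod 11)
x = a₁·M₁·y₁ + a₂·M₂·y₂ = 1·11·5 + 9·6·2 = 163
Reduce mod 66: x ≡ 31
Check: 31 mod 6 = 1 ✓, 31 mod 11 = 9 ✓

x ≡ 31 (mod 66)


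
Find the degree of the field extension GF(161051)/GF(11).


GF(161051) = GF(11^5), so the extension degree is 5

[GF(161051)/GF(11)] = 5


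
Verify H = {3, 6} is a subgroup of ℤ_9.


Subgroup test for H = {3, 6} in (ℤ_9, +):
(1) 0 ∈ H? No
(2) Closure: for all a,b ∈ H, (a+b) mod 9 ∈ H? No  [counterexample: 3 + 6 = 0 ∉ H]
(3) Inverses: for all a ∈ H, -a mod 9 ∈ H? Yes

No, H is not a subgroup of ℤ_9


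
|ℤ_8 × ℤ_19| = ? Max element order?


|ℤ_8 × ℤ_19| = 8 × 19 = 152
Max element order = lcm(8,19) = 152
Cyclic? Yes (gcd=1)

|ℤ_8×ℤ_19| = 152, max element order = 152


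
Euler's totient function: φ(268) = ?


Factor n: 268 = 2^2 × 67
φ(n) = n · ∏(1 - 1/p) over distinct primes p | n
φ(268) = 268 · (1 - 1/2) · (1 - 1/67) = 132

φ(268) = 132
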